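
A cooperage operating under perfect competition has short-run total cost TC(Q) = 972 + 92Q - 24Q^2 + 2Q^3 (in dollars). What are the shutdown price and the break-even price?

Shutdown price = min AVC. AVC = 92 - 24Q + 2Q^2, with vertex at Q = 6 and minimum $20.
ATC = 972/Q + 92 - 24Q + 2Q^2. Setting dATC/dQ = −972/Q^2 − 24 + 4Q = 0 gives Q = 9 (since 4·9^3 − 24·9^2 = 972).
min ATC = 972/9 + 92 − 24·9 + 2·9^2 = $146. That is the break-even price.
Between these two prices the firm operates at a loss; above $146 it earns a profit.

Shutdown price = $20; break-even price = $146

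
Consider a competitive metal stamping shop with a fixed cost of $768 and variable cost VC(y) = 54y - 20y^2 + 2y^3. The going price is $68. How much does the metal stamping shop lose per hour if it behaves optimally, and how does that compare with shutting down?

Profit = -$376 at y = 7

AVC = 54 - 20y + 2y^2; min AVC = $4 at y = 5. Since P = $68 ≥ min AVC, the firm produces.
MC = 54 - 40y + 6y^2. Setting P = MC and taking the root on the rising branch gives y* = 7.
TR = 68·7 = 476. TC = 768 + 84 = 852. Profit = 476 − 852 = -$376.
Shutting down would mean losing the fixed cost of $768, so operating at a loss of $376 is better by $392.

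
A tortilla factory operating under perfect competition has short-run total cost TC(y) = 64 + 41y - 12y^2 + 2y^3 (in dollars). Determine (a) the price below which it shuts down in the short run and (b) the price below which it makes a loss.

Shutdown price = $23; break-even price = $41

Shutdown price = min AVC. AVC = 41 - 12y + 2y^2, with vertex at y = 3 and minimum $23.
ATC = 64/y + 41 - 12y + 2y^2. Setting dATC/dy = −64/y^2 − 12 + 4y = 0 gives y = 4 (since 4·4^3 − 12·4^2 = 64).
min ATC = 64/4 + 41 − 12·4 + 2·4^2 = $41. That is the break-even price.
For $23 ≤ P < $41 the firm produces at a loss; below $23 it shuts down.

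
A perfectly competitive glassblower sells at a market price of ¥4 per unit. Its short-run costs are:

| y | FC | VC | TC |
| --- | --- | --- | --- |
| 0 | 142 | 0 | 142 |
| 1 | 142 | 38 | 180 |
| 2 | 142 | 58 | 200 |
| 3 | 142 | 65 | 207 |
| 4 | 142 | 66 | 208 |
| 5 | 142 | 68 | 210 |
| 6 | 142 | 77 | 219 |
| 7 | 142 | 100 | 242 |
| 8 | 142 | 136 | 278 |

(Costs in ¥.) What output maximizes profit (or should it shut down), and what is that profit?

y = 0 (shut down); profit = -¥142

Compute π = P·y − TC at each output: y=0: -142; y=1: -176; y=2: -192; y=3: -195; y=4: -192; y=5: -190; y=6: -195; y=7: -214; y=8: -246.
Profit is highest at y = 0. Equivalently, the lowest AVC in the table is 77/6 ≈ ¥12.83 at y = 6, and P = ¥4 falls below it — price never covers variable cost, so the firm shuts down and loses only its fixed cost.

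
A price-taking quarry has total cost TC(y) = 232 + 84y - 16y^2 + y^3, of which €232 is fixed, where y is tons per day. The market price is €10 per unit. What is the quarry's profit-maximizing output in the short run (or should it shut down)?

Strip out fixed cost: VC = 84y - 16y^2 + y^3. Then AVC = 84 - 16y + y^2 and MC = 84 - 32y + 3y^2.
The AVC parabola has its vertex at y = 16/2 = 8, where AVC = 84 - 16·8 + 8^2 = €20.
P = €10 lies below min AVC = €20; no output level covers variable cost.
Best response: produce nothing and absorb the €232 fixed cost.

Shut down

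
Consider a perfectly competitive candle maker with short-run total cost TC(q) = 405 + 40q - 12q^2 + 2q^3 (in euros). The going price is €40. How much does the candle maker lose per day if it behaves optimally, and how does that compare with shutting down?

AVC = 40 - 12q + 2q^2 has its minimum €22 at q = 3; price €40 clears that bar, so the firm operates.
With MC = 40 - 24q + 6q^2, P = MC on the upward-sloping part at q* = 4.
TR = 40·4 = 160. TC = 405 + 96 = 501. Profit = 160 − 501 = -€341.
By producing, the firm covers all variable cost plus €64 of fixed cost; shutting down would lose the full €405.

Profit = -€341 at q = 4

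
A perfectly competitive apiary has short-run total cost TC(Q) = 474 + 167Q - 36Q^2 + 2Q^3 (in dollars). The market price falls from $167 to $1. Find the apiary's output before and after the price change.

Output falls from 12 to 0 (the firm shuts down)

AVC = 167 - 36Q + 2Q^2, minimized at Q = 9 where min AVC = $5. MC = 167 - 72Q + 6Q^2.
At P = $167 ≥ min AVC, set P = MC on the rising branch: Q = 12.
At P = $1 < min AVC = $5, price no longer covers variable cost at any output, so the firm shuts down: Q = 0.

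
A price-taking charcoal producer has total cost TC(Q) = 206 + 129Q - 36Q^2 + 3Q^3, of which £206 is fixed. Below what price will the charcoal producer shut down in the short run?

£21 per unit

The shutdown price is the minimum of AVC. VC = 129Q - 36Q^2 + 3Q^3, so AVC = 129 - 36Q + 3Q^2.
At the minimum of AVC, MC = AVC. MC = 129 - 72Q + 9Q^2; setting MC = AVC gives 6Q^2 - 36Q = 0, so Q = 6. min AVC = 21.
So the shutdown price is £21.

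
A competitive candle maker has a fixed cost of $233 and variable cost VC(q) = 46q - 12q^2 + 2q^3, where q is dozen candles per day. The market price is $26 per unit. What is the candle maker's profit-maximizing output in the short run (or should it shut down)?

Variable cost is VC = 46q - 12q^2 + 2q^3, so AVC = VC/q = 46 - 12q + 2q^2 and MC = dTC/dq = 46 - 24q + 6q^2.
The AVC parabola has its vertex at q = 12/4 = 3, where AVC = 46 - 12·3 + 2·3^2 = $28.
With P < min AVC ($26 < $28), every unit sold adds to the loss.
The firm minimizes its loss by shutting down and losing only its fixed cost of $233.

Shut down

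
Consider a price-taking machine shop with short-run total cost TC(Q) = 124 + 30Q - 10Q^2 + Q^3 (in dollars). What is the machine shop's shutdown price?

$5 per unit

The shutdown price is the minimum of AVC. VC = 30Q - 10Q^2 + Q^3, so AVC = 30 - 10Q + Q^2.
At the minimum of AVC, MC = AVC. MC = 30 - 20Q + 3Q^2; setting MC = AVC gives 2Q^2 - 10Q = 0, so Q = 5. min AVC = 5.
For P < $5 the firm produces nothing.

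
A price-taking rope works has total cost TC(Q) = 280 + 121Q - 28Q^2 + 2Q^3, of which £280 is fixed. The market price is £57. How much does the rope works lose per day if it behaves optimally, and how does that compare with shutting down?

Profit = -£24 at Q = 8

AVC = 121 - 28Q + 2Q^2; min AVC = £23 at Q = 7. Since P = £57 ≥ min AVC, the firm produces.
With MC = 121 - 56Q + 6Q^2, P = MC on the upward-sloping part at Q* = 8.
TR = 57·8 = 456. TC = 280 + 200 = 480. Profit = 456 − 480 = -£24.
By producing, the firm covers all variable cost plus £256 of fixed cost; shutting down would lose the full £280.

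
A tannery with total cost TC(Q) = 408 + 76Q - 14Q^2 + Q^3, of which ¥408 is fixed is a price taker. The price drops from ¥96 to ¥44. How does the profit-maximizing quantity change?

Output falls from 10 to 8

MC = 76 - 28Q + 3Q^2; the shutdown threshold is min AVC = ¥27 (at Q = 7).
With P = ¥96 above the shutdown price, P = MC gives Q = 10.
At P = ¥44 ≥ min AVC, set P = MC: Q = 8. The firm stays open but cuts output.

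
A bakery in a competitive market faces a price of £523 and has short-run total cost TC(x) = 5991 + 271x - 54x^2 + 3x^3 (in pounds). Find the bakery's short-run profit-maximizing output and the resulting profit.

AVC = 271 - 54x + 3x^2; min AVC = £28 at x = 9. Since P = £523 ≥ min AVC, the firm produces.
With MC = 271 - 108x + 9x^2, P = MC on the upward-sloping part at x* = 14.
TR = 523·14 = 7322. TC = 5991 + 1442 = 7433. Profit = 7322 − 7433 = -£111.
By producing, the firm covers all variable cost plus £5880 of fixed cost; shutting down would lose the full £5991.

Profit = -£111 at x = 14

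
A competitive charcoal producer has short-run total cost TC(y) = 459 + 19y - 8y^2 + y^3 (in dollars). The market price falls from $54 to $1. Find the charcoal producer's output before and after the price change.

AVC = 19 - 8y + y^2, minimized at y = 4 where min AVC = $3. MC = 19 - 16y + 3y^2.
With P = $54 above the shutdown price, P = MC gives y = 7.
At P = $1 < min AVC = $3, price no longer covers variable cost at any output, so the firm shuts down: y = 0.

Output falls from 7 to 0 (the firm shuts down)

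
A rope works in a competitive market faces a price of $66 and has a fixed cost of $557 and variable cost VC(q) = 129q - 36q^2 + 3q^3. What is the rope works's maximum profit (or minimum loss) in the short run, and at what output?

AVC = 129 - 36q + 3q^2; min AVC = $21 at q = 6. Since P = $66 ≥ min AVC, the firm produces.
MC = 129 - 72q + 9q^2. Setting P = MC and taking the root on the rising branch gives q* = 7.
TR = 66·7 = 462. TC = 557 + 168 = 725. Profit = 462 − 725 = -$263.
By producing, the firm covers all variable cost plus $294 of fixed cost; shutting down would lose the full $557.

Profit = -$263 at q = 7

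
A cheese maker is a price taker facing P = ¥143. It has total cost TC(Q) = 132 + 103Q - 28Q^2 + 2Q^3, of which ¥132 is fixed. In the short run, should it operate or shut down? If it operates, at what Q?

Produce at Q = 10

Strip out fixed cost: VC = 103Q - 28Q^2 + 2Q^3. Then AVC = 103 - 28Q + 2Q^2 and MC = 103 - 56Q + 6Q^2.
The AVC parabola has its vertex at Q = 28/4 = 7, where AVC = 103 - 28·7 + 2·7^2 = ¥5.
Because ¥143 ≥ ¥5, revenue can cover variable cost; the firm operates.
P = MC gives -40 - 56Q + 6Q^2 = 0, with roots -2/3 and 10. Take the larger (rising MC): Q* = 10.
Check: AVC at Q = 10 is ¥23 ≤ P, so revenue covers variable cost.
Profit = P·Q − TC = 143·10 − 362 = ¥1068.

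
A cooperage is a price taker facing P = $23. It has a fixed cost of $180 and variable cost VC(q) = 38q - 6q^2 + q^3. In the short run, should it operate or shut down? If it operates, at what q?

From TC, MC = TC'(q) = 38 - 12q + 3q^2 and AVC = VC/q = 38 - 6q + q^2.
The AVC parabola has its vertex at q = 6/2 = 3, where AVC = 38 - 6·3 + 3^2 = $29.
P = $23 lies below min AVC = $29; no output level covers variable cost.
Shutting down limits the loss to fixed cost, $180.

Shut down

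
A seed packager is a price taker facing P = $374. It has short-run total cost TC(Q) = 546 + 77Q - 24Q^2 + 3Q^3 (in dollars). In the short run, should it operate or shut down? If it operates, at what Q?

From TC, MC = TC'(Q) = 77 - 48Q + 9Q^2 and AVC = VC/Q = 77 - 24Q + 3Q^2.
AVC is minimized where dAVC/dQ = -24 + 6Q = 0, at Q = 4; min AVC = 77 - 24·4 + 3·4^2 = $29.
Because $374 ≥ $29, revenue can cover variable cost; the firm operates.
P = MC gives -297 - 48Q + 9Q^2 = 0, with roots -11/3 and 9. Take the larger (rising MC): Q* = 9.
Check: AVC at Q = 9 is $104 ≤ P, so revenue covers variable cost.
Profit = P·Q − TC = 374·9 − 1482 = $1884.

Produce at Q = 9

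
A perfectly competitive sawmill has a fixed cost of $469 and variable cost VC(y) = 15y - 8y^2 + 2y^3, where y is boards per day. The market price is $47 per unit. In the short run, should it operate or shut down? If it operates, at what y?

Produce at y = 4

From TC, MC = TC'(y) = 15 - 16y + 6y^2 and AVC = VC/y = 15 - 8y + 2y^2.
The AVC parabola has its vertex at y = 8/4 = 2, where AVC = 15 - 8·2 + 2·2^2 = $7.
P = $47 exceeds min AVC = $7, so the firm stays open.
Solving P = MC: -32 - 16y + 6y^2 = 0 ⇒ y = -4/3 or 4. On the upward-sloping branch, y* = 4.
Check: AVC at y = 4 is $15 ≤ P, so revenue covers variable cost.
Profit = P·y − TC = 47·4 − 529 = -$341, a loss, but smaller than the $469 fixed cost the firm would lose by shutting down.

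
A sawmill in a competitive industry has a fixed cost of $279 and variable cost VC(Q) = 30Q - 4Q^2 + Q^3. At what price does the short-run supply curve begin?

Short-run supply begins at min AVC. From VC = 30Q - 4Q^2 + Q^3, AVC = 30 - 4Q + Q^2.
At the minimum of AVC, MC = AVC. MC = 30 - 8Q + 3Q^2; setting MC = AVC gives 2Q^2 - 4Q = 0, so Q = 2. min AVC = 26.
So the shutdown price is $26.

$26 per unit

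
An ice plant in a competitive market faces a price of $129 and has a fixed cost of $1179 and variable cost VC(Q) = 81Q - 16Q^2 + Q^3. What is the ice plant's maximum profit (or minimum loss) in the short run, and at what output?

Profit = -$27 at Q = 12

AVC = 81 - 16Q + Q^2; min AVC = $17 at Q = 8. Since P = $129 ≥ min AVC, the firm produces.
With MC = 81 - 32Q + 3Q^2, P = MC on the upward-sloping part at Q* = 12.
TR = 129·12 = 1548. TC = 1179 + 396 = 1575. Profit = 1548 − 1575 = -$27.
By producing, the firm covers all variable cost plus $1152 of fixed cost; shutting down would lose the full $1179.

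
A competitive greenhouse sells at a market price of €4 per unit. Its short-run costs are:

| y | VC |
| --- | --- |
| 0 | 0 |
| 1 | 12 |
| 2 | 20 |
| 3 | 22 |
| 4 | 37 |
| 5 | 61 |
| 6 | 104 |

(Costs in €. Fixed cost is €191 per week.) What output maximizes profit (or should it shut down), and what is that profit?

Profit at each row (π = 4y − TC): y=0: -191; y=1: -199; y=2: -203; y=3: -201; y=4: -212; y=5: -232; y=6: -271.
Profit is highest at y = 0. Equivalently, the lowest AVC in the table is 22/3 ≈ €7.33 at y = 3, and P = €4 falls below it — price never covers variable cost, so the firm shuts down and loses only its fixed cost.

y = 0 (shut down); profit = -€191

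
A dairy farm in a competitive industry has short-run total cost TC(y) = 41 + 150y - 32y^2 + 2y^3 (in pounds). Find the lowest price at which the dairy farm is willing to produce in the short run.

£22 per unit

The shutdown price is the minimum of AVC. VC = 150y - 32y^2 + 2y^3, so AVC = 150 - 32y + 2y^2.
At the minimum of AVC, MC = AVC. MC = 150 - 64y + 6y^2; setting MC = AVC gives 4y^2 - 32y = 0, so y = 8. min AVC = 22.
So the shutdown price is £22.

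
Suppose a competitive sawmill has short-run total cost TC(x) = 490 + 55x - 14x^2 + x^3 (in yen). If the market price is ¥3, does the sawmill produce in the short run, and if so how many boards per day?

Shut down

Variable cost is VC = 55x - 14x^2 + x^3, so AVC = VC/x = 55 - 14x + x^2 and MC = dTC/dx = 55 - 28x + 3x^2.
The AVC parabola has its vertex at x = 14/2 = 7, where AVC = 55 - 14·7 + 7^2 = ¥6.
Since P = ¥3 < min AVC = ¥6, price fails to cover variable cost at any output.
Shutting down limits the loss to fixed cost, ¥490.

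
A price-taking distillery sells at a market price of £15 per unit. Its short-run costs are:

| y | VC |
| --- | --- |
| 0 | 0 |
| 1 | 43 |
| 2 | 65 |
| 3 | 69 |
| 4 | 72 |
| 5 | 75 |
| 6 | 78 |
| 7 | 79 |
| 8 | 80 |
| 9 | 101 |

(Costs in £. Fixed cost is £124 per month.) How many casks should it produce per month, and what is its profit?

y = 8; profit = -£84

Compute π = P·y − TC at each output: y=0: -124; y=1: -152; y=2: -159; y=3: -148; y=4: -136; y=5: -124; y=6: -112; y=7: -98; y=8: -84; y=9: -90.
Profit is maximized at y = 8. AVC there is 80/8 = £10 ≤ P, so producing beats shutting down (which would give -£124).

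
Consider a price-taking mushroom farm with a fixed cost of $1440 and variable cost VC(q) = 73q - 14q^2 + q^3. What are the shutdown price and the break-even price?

AVC = 73 - 14q + q^2; minimized at q = 7, giving min AVC = $24. That is the shutdown price.
ATC = 1440/q + 73 - 14q + q^2. Setting dATC/dq = −1440/q^2 − 14 + 2q = 0 gives q = 12 (since 2·12^3 − 14·12^2 = 1440).
min ATC = 1440/12 + 73 − 14·12 + 12^2 = $169. That is the break-even price.
For $24 ≤ P < $169 the firm produces at a loss; below $24 it shuts down.

Shutdown price = $24; break-even price = $169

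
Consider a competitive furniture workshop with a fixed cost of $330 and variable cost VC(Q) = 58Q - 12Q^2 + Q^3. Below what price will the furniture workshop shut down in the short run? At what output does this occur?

The shutdown price is the minimum of AVC. VC = 58Q - 12Q^2 + Q^3, so AVC = 58 - 12Q + Q^2.
At the minimum of AVC, MC = AVC. MC = 58 - 24Q + 3Q^2; setting MC = AVC gives 2Q^2 - 12Q = 0, so Q = 6. min AVC = 22.
For P < $22 the firm produces nothing.

$22 per unit, at Q = 6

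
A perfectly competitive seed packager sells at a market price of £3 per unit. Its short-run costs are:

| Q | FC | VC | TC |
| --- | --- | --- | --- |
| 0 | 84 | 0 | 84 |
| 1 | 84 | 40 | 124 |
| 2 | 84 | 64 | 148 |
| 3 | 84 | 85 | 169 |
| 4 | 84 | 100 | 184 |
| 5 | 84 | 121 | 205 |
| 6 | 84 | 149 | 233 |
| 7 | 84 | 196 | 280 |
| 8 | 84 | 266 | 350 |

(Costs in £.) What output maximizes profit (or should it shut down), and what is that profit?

Q = 0 (shut down); profit = -£84

Tabulate TR − TC: Q=0: -84; Q=1: -121; Q=2: -142; Q=3: -160; Q=4: -172; Q=5: -190; Q=6: -215; Q=7: -259; Q=8: -326.
Profit is highest at Q = 0. Equivalently, the lowest AVC in the table is 121/5 ≈ £24.20 at Q = 5, and P = £3 falls below it — price never covers variable cost, so the firm shuts down and loses only its fixed cost.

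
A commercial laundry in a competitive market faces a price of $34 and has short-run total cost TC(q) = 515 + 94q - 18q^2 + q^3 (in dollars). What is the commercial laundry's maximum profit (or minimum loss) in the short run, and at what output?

Profit = -$315 at q = 10

AVC = 94 - 18q + q^2; min AVC = $13 at q = 9. Since P = $34 ≥ min AVC, the firm produces.
With MC = 94 - 36q + 3q^2, P = MC on the upward-sloping part at q* = 10.
TR = 34·10 = 340. TC = 515 + 140 = 655. Profit = 340 − 655 = -$315.
That loss of $315 beats the $515 the firm would lose by shutting down; producing recovers $200 of fixed cost.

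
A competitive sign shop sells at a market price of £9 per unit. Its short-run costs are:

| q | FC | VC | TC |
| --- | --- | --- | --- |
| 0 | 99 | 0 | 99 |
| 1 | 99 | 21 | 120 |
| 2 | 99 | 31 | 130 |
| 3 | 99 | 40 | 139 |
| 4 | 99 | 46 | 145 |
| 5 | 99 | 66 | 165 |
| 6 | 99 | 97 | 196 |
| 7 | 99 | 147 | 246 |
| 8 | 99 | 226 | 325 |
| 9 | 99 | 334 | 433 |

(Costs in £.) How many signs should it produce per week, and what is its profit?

Tabulate TR − TC: q=0: -99; q=1: -111; q=2: -112; q=3: -112; q=4: -109; q=5: -120; q=6: -142; q=7: -183; q=8: -253; q=9: -352.
Profit is highest at q = 0. Equivalently, the lowest AVC in the table is 46/4 ≈ £11.50 at q = 4, and P = £9 falls below it — price never covers variable cost, so the firm shuts down and loses only its fixed cost.

q = 0 (shut down); profit = -£99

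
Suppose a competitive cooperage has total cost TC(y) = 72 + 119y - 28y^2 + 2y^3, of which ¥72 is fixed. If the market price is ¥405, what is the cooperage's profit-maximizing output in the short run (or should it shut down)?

From TC, MC = TC'(y) = 119 - 56y + 6y^2 and AVC = VC/y = 119 - 28y + 2y^2.
AVC is minimized where dAVC/dy = -28 + 4y = 0, at y = 7; min AVC = 119 - 28·7 + 2·7^2 = ¥21.
Since P = ¥405 ≥ min AVC = ¥21, price covers variable cost and the firm should produce.
Solving P = MC: -286 - 56y + 6y^2 = 0 ⇒ y = -11/3 or 13. On the upward-sloping branch, y* = 13.
Check: AVC at y = 13 is ¥93 ≤ P, so revenue covers variable cost.
Profit = P·y − TC = 405·13 − 1281 = ¥3984.

Produce at y = 13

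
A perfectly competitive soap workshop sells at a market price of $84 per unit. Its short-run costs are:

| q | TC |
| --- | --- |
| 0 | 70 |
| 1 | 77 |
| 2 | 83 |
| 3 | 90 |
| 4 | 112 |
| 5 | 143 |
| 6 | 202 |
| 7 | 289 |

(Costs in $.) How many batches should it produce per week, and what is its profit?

Profit at each row (π = 84q − TC): q=0: -70; q=1: 7; q=2: 85; q=3: 162; q=4: 224; q=5: 277; q=6: 302; q=7: 299.
Profit is maximized at q = 6. AVC there is 132/6 = $22 ≤ P, so producing beats shutting down (which would give -$70).

q = 6; profit = $302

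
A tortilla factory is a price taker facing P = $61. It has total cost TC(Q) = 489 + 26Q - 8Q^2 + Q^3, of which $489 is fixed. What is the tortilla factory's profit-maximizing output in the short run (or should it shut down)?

Produce at Q = 7

From TC, MC = TC'(Q) = 26 - 16Q + 3Q^2 and AVC = VC/Q = 26 - 8Q + Q^2.
AVC hits its minimum where MC = AVC, at Q = 4, giving min AVC = 26 - 8·4 + 4^2 = $10.
Because $61 ≥ $10, revenue can cover variable cost; the firm operates.
P = MC gives -35 - 16Q + 3Q^2 = 0, with roots -5/3 and 7. Take the larger (rising MC): Q* = 7.
Check: AVC at Q = 7 is $19 ≤ P, so revenue covers variable cost.
Profit = P·Q − TC = 61·7 − 622 = -$195, a loss, but smaller than the $489 fixed cost the firm would lose by shutting down.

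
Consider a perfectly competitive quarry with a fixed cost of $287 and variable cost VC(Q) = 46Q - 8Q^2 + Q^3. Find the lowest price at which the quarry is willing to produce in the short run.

$30 per unit

The firm shuts down when price falls below the minimum of average variable cost. AVC = VC/Q = 46 - 8Q + Q^2.
dAVC/dQ = -8 + 2Q = 0 gives Q = 4. min AVC = 46 - 8·4 + 4^2 = 30.
The firm shuts down for any P below $30.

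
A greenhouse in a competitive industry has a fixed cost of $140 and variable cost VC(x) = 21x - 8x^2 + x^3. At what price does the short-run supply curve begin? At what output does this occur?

$5 per unit, at x = 4

Short-run supply begins at min AVC. From VC = 21x - 8x^2 + x^3, AVC = 21 - 8x + x^2.
At the minimum of AVC, MC = AVC. MC = 21 - 16x + 3x^2; setting MC = AVC gives 2x^2 - 8x = 0, so x = 4. min AVC = 5.
So the shutdown price is $5.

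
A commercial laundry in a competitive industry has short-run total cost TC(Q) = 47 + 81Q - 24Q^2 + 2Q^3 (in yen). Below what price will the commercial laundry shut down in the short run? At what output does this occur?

The firm shuts down when price falls below the minimum of average variable cost. AVC = VC/Q = 81 - 24Q + 2Q^2.
At the minimum of AVC, MC = AVC. MC = 81 - 48Q + 6Q^2; setting MC = AVC gives 4Q^2 - 24Q = 0, so Q = 6. min AVC = 9.
For P < ¥9 the firm produces nothing.

¥9 per unit, at Q = 6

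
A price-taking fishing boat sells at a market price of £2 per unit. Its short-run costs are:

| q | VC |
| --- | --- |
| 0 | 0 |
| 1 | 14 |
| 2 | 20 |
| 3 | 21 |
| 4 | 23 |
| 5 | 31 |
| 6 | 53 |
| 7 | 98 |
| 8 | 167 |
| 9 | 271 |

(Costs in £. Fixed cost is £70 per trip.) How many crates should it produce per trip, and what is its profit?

Tabulate TR − TC: q=0: -70; q=1: -82; q=2: -86; q=3: -85; q=4: -85; q=5: -91; q=6: -111; q=7: -154; q=8: -221; q=9: -323.
Profit is highest at q = 0. Equivalently, the lowest AVC in the table is 23/4 ≈ £5.75 at q = 4, and P = £2 falls below it — price never covers variable cost, so the firm shuts down and loses only its fixed cost.

q = 0 (shut down); profit = -£70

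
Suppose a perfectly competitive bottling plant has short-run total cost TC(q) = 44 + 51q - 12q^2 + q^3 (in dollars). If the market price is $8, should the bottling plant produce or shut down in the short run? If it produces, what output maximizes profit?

Strip out fixed cost: VC = 51q - 12q^2 + q^3. Then AVC = 51 - 12q + q^2 and MC = 51 - 24q + 3q^2.
The AVC parabola has its vertex at q = 12/2 = 6, where AVC = 51 - 12·6 + 6^2 = $15.
Since P = $8 < min AVC = $15, price fails to cover variable cost at any output.
Best response: produce nothing and absorb the $44 fixed cost.

Shut down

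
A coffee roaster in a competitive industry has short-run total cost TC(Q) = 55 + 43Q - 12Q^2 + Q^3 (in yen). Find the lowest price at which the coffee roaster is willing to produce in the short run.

¥7 per unit

The firm shuts down when price falls below the minimum of average variable cost. AVC = VC/Q = 43 - 12Q + Q^2.
At the minimum of AVC, MC = AVC. MC = 43 - 24Q + 3Q^2; setting MC = AVC gives 2Q^2 - 12Q = 0, so Q = 6. min AVC = 7.
So the shutdown price is ¥7.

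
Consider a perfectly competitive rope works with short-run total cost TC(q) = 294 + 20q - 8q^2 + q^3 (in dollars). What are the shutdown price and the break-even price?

Shutdown price = min AVC. AVC = 20 - 8q + q^2, with vertex at q = 4 and minimum $4.
ATC = 294/q + 20 - 8q + q^2. Setting dATC/dq = −294/q^2 − 8 + 2q = 0 gives q = 7 (since 2·7^3 − 8·7^2 = 294).
min ATC = 294/7 + 20 − 8·7 + 7^2 = $55. That is the break-even price.
Between these two prices the firm operates at a loss; above $55 it earns a profit.

Shutdown price = $4; break-even price = $55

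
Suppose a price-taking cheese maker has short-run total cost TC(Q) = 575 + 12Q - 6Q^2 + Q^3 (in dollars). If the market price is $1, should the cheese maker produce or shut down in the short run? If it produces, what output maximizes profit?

Shut down

Variable cost is VC = 12Q - 6Q^2 + Q^3, so AVC = VC/Q = 12 - 6Q + Q^2 and MC = dTC/dQ = 12 - 12Q + 3Q^2.
AVC hits its minimum where MC = AVC, at Q = 3, giving min AVC = 12 - 6·3 + 3^2 = $3.
P = $1 lies below min AVC = $3; no output level covers variable cost.
Best response: produce nothing and absorb the $575 fixed cost.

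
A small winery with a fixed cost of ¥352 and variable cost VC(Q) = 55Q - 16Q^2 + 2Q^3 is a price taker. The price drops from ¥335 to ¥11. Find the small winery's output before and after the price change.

Output falls from 10 to 0 (the firm shuts down)

AVC = 55 - 16Q + 2Q^2, minimized at Q = 4 where min AVC = ¥23. MC = 55 - 32Q + 6Q^2.
With P = ¥335 above the shutdown price, P = MC gives Q = 10.
At P = ¥11 < min AVC = ¥23, price no longer covers variable cost at any output, so the firm shuts down: Q = 0.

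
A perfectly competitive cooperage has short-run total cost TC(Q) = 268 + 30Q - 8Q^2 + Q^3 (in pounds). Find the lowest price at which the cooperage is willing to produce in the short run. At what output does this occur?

£14 per unit, at Q = 4

Short-run supply begins at min AVC. From VC = 30Q - 8Q^2 + Q^3, AVC = 30 - 8Q + Q^2.
At the minimum of AVC, MC = AVC. MC = 30 - 16Q + 3Q^2; setting MC = AVC gives 2Q^2 - 8Q = 0, so Q = 4. min AVC = 14.
For P < £14 the firm produces nothing.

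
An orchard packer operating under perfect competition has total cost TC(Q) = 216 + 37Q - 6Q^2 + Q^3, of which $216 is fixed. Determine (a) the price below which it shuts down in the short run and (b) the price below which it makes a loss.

Shutdown price = $28; break-even price = $73

AVC = 37 - 6Q + Q^2; minimized at Q = 3, giving min AVC = $28. That is the shutdown price.
ATC = 216/Q + 37 - 6Q + Q^2. Setting dATC/dQ = −216/Q^2 − 6 + 2Q = 0 gives Q = 6 (since 2·6^3 − 6·6^2 = 216).
min ATC = 216/6 + 37 − 6·6 + 6^2 = $73. That is the break-even price.
Between these two prices the firm operates at a loss; above $73 it earns a profit.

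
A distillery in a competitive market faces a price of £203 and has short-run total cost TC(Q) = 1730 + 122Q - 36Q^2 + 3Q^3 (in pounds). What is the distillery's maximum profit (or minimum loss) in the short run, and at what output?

AVC = 122 - 36Q + 3Q^2; min AVC = £14 at Q = 6. Since P = £203 ≥ min AVC, the firm produces.
MC = 122 - 72Q + 9Q^2. Setting P = MC and taking the root on the rising branch gives Q* = 9.
TR = 203·9 = 1827. TC = 1730 + 369 = 2099. Profit = 1827 − 2099 = -£272.
That loss of £272 beats the £1730 the firm would lose by shutting down; producing recovers £1458 of fixed cost.

Profit = -£272 at Q = 9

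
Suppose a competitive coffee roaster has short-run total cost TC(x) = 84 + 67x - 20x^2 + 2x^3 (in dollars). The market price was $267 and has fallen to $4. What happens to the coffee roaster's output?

MC = 67 - 40x + 6x^2; the shutdown threshold is min AVC = $17 (at x = 5).
With P = $267 above the shutdown price, P = MC gives x = 10.
At P = $4 < min AVC = $17, price no longer covers variable cost at any output, so the firm shuts down: x = 0.

Output falls from 10 to 0 (the firm shuts down)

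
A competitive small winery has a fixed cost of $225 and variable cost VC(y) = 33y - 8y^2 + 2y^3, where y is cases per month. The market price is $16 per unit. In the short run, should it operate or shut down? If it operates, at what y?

From TC, MC = TC'(y) = 33 - 16y + 6y^2 and AVC = VC/y = 33 - 8y + 2y^2.
AVC hits its minimum where MC = AVC, at y = 2, giving min AVC = 33 - 8·2 + 2·2^2 = $25.
Since P = $16 < min AVC = $25, price fails to cover variable cost at any output.
Best response: produce nothing and absorb the $225 fixed cost.

Shut down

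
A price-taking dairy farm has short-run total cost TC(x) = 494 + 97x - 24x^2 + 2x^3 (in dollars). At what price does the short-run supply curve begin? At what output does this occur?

The firm shuts down when price falls below the minimum of average variable cost. AVC = VC/x = 97 - 24x + 2x^2.
dAVC/dx = -24 + 4x = 0 gives x = 6. min AVC = 97 - 24·6 + 2·6^2 = 25.
For P < $25 the firm produces nothing.

$25 per unit, at x = 6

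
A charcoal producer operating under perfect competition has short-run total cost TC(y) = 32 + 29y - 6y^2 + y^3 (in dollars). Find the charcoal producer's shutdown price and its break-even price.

Shutdown price = $20; break-even price = $29

Shutdown price = min AVC. AVC = 29 - 6y + y^2, with vertex at y = 3 and minimum $20.
ATC = 32/y + 29 - 6y + y^2. Setting dATC/dy = −32/y^2 − 6 + 2y = 0 gives y = 4 (since 2·4^3 − 6·4^2 = 32).
min ATC = 32/4 + 29 − 6·4 + 4^2 = $29. That is the break-even price.
For $20 ≤ P < $29 the firm produces at a loss; below $20 it shuts down.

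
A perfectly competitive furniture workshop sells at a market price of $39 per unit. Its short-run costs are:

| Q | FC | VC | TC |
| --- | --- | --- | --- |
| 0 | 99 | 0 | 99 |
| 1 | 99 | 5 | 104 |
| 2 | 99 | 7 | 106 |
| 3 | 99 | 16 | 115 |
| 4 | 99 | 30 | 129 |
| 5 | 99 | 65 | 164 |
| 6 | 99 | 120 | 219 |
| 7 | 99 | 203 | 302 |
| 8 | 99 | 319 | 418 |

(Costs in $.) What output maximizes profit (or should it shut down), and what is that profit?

Q = 5; profit = $31

Profit at each row (π = 39Q − TC): Q=0: -99; Q=1: -65; Q=2: -28; Q=3: 2; Q=4: 27; Q=5: 31; Q=6: 15; Q=7: -29; Q=8: -106.
Profit is maximized at Q = 5. AVC there is 65/5 = $13 ≤ P, so producing beats shutting down (which would give -$99).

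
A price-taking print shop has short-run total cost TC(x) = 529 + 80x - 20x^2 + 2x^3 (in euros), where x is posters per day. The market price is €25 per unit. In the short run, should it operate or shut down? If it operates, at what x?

Shut down

Strip out fixed cost: VC = 80x - 20x^2 + 2x^3. Then AVC = 80 - 20x + 2x^2 and MC = 80 - 40x + 6x^2.
AVC hits its minimum where MC = AVC, at x = 5, giving min AVC = 80 - 20·5 + 2·5^2 = €30.
With P < min AVC (€25 < €30), every unit sold adds to the loss.
Shutting down limits the loss to fixed cost, €529.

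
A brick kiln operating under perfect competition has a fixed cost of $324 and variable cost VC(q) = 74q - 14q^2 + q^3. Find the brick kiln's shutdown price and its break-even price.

Shutdown price = $25; break-even price = $65

Shutdown price = min AVC. AVC = 74 - 14q + q^2, with vertex at q = 7 and minimum $25.
ATC = 324/q + 74 - 14q + q^2. Setting dATC/dq = −324/q^2 − 14 + 2q = 0 gives q = 9 (since 2·9^3 − 14·9^2 = 324).
min ATC = 324/9 + 74 − 14·9 + 9^2 = $65. That is the break-even price.
Between these two prices the firm operates at a loss; above $65 it earns a profit.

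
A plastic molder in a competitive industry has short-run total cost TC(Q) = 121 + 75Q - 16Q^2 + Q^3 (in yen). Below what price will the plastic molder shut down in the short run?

The shutdown price is the minimum of AVC. VC = 75Q - 16Q^2 + Q^3, so AVC = 75 - 16Q + Q^2.
At the minimum of AVC, MC = AVC. MC = 75 - 32Q + 3Q^2; setting MC = AVC gives 2Q^2 - 16Q = 0, so Q = 8. min AVC = 11.
So the shutdown price is ¥11.

¥11 per unit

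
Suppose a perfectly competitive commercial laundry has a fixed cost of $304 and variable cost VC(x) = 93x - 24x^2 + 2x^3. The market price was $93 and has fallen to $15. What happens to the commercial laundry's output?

Output falls from 8 to 0 (the firm shuts down)

AVC = 93 - 24x + 2x^2, minimized at x = 6 where min AVC = $21. MC = 93 - 48x + 6x^2.
At P = $93 ≥ min AVC, set P = MC on the rising branch: x = 8.
At P = $15 < min AVC = $21, price no longer covers variable cost at any output, so the firm shuts down: x = 0.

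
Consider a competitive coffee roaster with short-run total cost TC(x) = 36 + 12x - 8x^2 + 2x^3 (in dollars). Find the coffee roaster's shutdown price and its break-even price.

Shutdown price = $4; break-even price = $18

AVC = 12 - 8x + 2x^2; minimized at x = 2, giving min AVC = $4. That is the shutdown price.
ATC = 36/x + 12 - 8x + 2x^2. Setting dATC/dx = −36/x^2 − 8 + 4x = 0 gives x = 3 (since 4·3^3 − 8·3^2 = 36).
min ATC = 36/3 + 12 − 8·3 + 2·3^2 = $18. That is the break-even price.
For $4 ≤ P < $18 the firm produces at a loss; below $4 it shuts down.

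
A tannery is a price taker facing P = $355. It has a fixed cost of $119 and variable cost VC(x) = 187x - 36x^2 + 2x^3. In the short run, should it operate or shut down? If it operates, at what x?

From TC, MC = TC'(x) = 187 - 72x + 6x^2 and AVC = VC/x = 187 - 36x + 2x^2.
AVC hits its minimum where MC = AVC, at x = 9, giving min AVC = 187 - 36·9 + 2·9^2 = $25.
Because $355 ≥ $25, revenue can cover variable cost; the firm operates.
P = MC gives -168 - 72x + 6x^2 = 0, with roots -2 and 14. Take the larger (rising MC): x* = 14.
Check: AVC at x = 14 is $75 ≤ P, so revenue covers variable cost.
Profit = P·x − TC = 355·14 − 1169 = $3801.

Produce at x = 14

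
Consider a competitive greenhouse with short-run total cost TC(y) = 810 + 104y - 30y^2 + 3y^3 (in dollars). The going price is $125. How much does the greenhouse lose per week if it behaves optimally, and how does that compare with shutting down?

Profit = -$222 at y = 7

AVC = 104 - 30y + 3y^2; min AVC = $29 at y = 5. Since P = $125 ≥ min AVC, the firm produces.
MC = 104 - 60y + 9y^2. Setting P = MC and taking the root on the rising branch gives y* = 7.
TR = 125·7 = 875. TC = 810 + 287 = 1097. Profit = 875 − 1097 = -$222.
That loss of $222 beats the $810 the firm would lose by shutting down; producing recovers $588 of fixed cost.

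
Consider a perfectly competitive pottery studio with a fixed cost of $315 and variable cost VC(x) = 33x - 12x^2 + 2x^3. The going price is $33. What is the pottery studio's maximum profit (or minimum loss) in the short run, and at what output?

Profit = -$251 at x = 4

AVC = 33 - 12x + 2x^2; min AVC = $15 at x = 3. Since P = $33 ≥ min AVC, the firm produces.
MC = 33 - 24x + 6x^2. Setting P = MC and taking the root on the rising branch gives x* = 4.
TR = 33·4 = 132. TC = 315 + 68 = 383. Profit = 132 − 383 = -$251.
Shutting down would mean losing the fixed cost of $315, so operating at a loss of $251 is better by $64.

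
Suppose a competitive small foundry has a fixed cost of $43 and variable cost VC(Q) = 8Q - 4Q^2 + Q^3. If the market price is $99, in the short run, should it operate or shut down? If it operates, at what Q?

Produce at Q = 7

Variable cost is VC = 8Q - 4Q^2 + Q^3, so AVC = VC/Q = 8 - 4Q + Q^2 and MC = dTC/dQ = 8 - 8Q + 3Q^2.
AVC is minimized where dAVC/dQ = -4 + 2Q = 0, at Q = 2; min AVC = 8 - 4·2 + 2^2 = $4.
Since P = $99 ≥ min AVC = $4, price covers variable cost and the firm should produce.
Set P = MC: 99 = 8 - 8Q + 3Q^2 → -91 - 8Q + 3Q^2 = 0. The roots are Q = -13/3 and Q = 7; the profit-maximizing output is on the rising part of MC, so Q* = 7.
Check: AVC at Q = 7 is $29 ≤ P, so revenue covers variable cost.
Profit = P·Q − TC = 99·7 − 246 = $447.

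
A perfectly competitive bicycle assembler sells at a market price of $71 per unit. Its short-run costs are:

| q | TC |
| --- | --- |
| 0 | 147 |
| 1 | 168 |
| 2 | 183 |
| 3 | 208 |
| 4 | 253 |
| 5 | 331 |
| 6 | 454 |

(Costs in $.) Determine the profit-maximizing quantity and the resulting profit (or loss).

Tabulate TR − TC: q=0: -147; q=1: -97; q=2: -41; q=3: 5; q=4: 31; q=5: 24; q=6: -28.
Profit is maximized at q = 4. AVC there is 106/4 = $26.50 ≤ P, so producing beats shutting down (which would give -$147).

q = 4; profit = $31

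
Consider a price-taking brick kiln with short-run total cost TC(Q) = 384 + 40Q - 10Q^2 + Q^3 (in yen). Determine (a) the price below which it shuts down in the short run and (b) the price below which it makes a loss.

Shutdown price = ¥15; break-even price = ¥72

Shutdown price = min AVC. AVC = 40 - 10Q + Q^2, with vertex at Q = 5 and minimum ¥15.
ATC = 384/Q + 40 - 10Q + Q^2. Setting dATC/dQ = −384/Q^2 − 10 + 2Q = 0 gives Q = 8 (since 2·8^3 − 10·8^2 = 384).
min ATC = 384/8 + 40 − 10·8 + 8^2 = ¥72. That is the break-even price.
For ¥15 ≤ P < ¥72 the firm produces at a loss; below ¥15 it shuts down.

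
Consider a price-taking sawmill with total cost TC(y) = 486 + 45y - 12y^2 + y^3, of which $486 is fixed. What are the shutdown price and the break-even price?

Shutdown price = $9; break-even price = $72

AVC = 45 - 12y + y^2; minimized at y = 6, giving min AVC = $9. That is the shutdown price.
ATC = 486/y + 45 - 12y + y^2. Setting dATC/dy = −486/y^2 − 12 + 2y = 0 gives y = 9 (since 2·9^3 − 12·9^2 = 486).
min ATC = 486/9 + 45 − 12·9 + 9^2 = $72. That is the break-even price.
For $9 ≤ P < $72 the firm produces at a loss; below $9 it shuts down.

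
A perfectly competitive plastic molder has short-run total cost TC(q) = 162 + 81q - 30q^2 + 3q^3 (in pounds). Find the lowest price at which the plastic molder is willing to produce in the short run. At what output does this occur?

The firm shuts down when price falls below the minimum of average variable cost. AVC = VC/q = 81 - 30q + 3q^2.
At the minimum of AVC, MC = AVC. MC = 81 - 60q + 9q^2; setting MC = AVC gives 6q^2 - 30q = 0, so q = 5. min AVC = 6.
The firm shuts down for any P below £6.

£6 per unit, at q = 5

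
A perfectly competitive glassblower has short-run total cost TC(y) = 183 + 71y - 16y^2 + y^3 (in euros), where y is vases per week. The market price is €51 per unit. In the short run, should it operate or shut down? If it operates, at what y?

Produce at y = 10

Variable cost is VC = 71y - 16y^2 + y^3, so AVC = VC/y = 71 - 16y + y^2 and MC = dTC/dy = 71 - 32y + 3y^2.
AVC is minimized where dAVC/dy = -16 + 2y = 0, at y = 8; min AVC = 71 - 16·8 + 8^2 = €7.
Since P = €51 ≥ min AVC = €7, price covers variable cost and the firm should produce.
P = MC gives 20 - 32y + 3y^2 = 0, with roots 2/3 and 10. Take the larger (rising MC): y* = 10.
Check: AVC at y = 10 is €11 ≤ P, so revenue covers variable cost.
Profit = P·y − TC = 51·10 − 293 = €217.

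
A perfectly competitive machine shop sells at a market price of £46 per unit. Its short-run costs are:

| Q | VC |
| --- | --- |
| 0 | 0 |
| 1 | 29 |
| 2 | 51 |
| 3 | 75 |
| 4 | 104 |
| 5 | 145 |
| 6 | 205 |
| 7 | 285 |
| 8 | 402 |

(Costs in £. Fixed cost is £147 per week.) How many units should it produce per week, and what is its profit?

Q = 5; profit = -£62

Tabulate TR − TC: Q=0: -147; Q=1: -130; Q=2: -106; Q=3: -84; Q=4: -67; Q=5: -62; Q=6: -76; Q=7: -110; Q=8: -181.
Profit is maximized at Q = 5. AVC there is 145/5 = £29 ≤ P, so producing beats shutting down (which would give -£147).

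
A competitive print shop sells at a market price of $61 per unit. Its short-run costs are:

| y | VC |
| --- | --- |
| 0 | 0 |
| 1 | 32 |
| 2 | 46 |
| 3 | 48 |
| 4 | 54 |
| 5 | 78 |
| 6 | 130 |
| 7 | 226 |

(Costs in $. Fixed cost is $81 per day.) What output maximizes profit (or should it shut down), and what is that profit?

y = 6; profit = $155

Profit at each row (π = 61y − TC): y=0: -81; y=1: -52; y=2: -5; y=3: 54; y=4: 109; y=5: 146; y=6: 155; y=7: 120.
Profit is maximized at y = 6. AVC there is 130/6 = $21.67 ≤ P, so producing beats shutting down (which would give -$81).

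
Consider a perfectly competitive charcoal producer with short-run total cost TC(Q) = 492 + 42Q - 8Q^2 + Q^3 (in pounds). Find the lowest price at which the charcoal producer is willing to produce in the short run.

£26 per unit

The shutdown price is the minimum of AVC. VC = 42Q - 8Q^2 + Q^3, so AVC = 42 - 8Q + Q^2.
dAVC/dQ = -8 + 2Q = 0 gives Q = 4. min AVC = 42 - 8·4 + 4^2 = 26.
So the shutdown price is £26.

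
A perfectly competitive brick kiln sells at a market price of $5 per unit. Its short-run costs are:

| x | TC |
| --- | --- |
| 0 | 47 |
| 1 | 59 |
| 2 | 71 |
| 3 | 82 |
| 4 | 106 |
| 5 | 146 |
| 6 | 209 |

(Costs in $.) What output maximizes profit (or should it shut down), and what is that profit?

Profit at each row (π = 5x − TC): x=0: -47; x=1: -54; x=2: -61; x=3: -67; x=4: -86; x=5: -121; x=6: -179.
Profit is highest at x = 0. Equivalently, the lowest AVC in the table is 35/3 ≈ $11.67 at x = 3, and P = $5 falls below it — price never covers variable cost, so the firm shuts down and loses only its fixed cost.

x = 0 (shut down); profit = -$47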